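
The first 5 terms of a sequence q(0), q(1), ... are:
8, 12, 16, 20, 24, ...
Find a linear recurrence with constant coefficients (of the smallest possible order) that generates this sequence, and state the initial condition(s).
Look for the lowest-order linear relation among consecutive terms.
Observation: consecutive differences are constant (= 4).
Check at n=2: 1·12 + 4 = 16. ✓

q(n) = q(n-1) + 4, q(0) = 8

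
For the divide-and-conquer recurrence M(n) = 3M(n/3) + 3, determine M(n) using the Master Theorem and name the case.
Master Theorem template: M(n) = a·M(n/b) + f(n).
Here: a=3, b=3, f(n)=3
Compute log_b(a) = log_3(3) = 1.
f(n) = 3 = O(n^(1-ε)) with ε = 1. Case 1: M(n) = Θ(n^log_b(a)) = Θ(n).

Case 1: M(n) = Θ(n)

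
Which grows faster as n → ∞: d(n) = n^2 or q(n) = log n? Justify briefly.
Comparing growth rates:
Growth-rate hierarchy: log n ≺ any polynomial ≺ any exponential cⁿ (c>1) ≺ n! ≺ nⁿ.
polynomial degree 2 dominates logarithmic asymptotically.

d(n) grows faster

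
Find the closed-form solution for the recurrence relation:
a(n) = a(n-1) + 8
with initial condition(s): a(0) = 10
Recurrence: a(n) = a(n-1) + 8, initial: a(0) = 10.
Each step adds 8, so a(n) = a(0) + 8n = 8n + 10.

a(n) = 8n + 10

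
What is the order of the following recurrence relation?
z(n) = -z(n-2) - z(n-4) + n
The order is the largest lag k for which z(n-k) appears. Here the deepest term is z(n-4) (the n term is non-homogeneous and does not affect the order), so the order is 4.

Order 4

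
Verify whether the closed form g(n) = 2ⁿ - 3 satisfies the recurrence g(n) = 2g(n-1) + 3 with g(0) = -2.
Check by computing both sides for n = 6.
From the recurrence with g(0) = -2:
  g(0) = -2, g(1) = -1, g(2) = 1, g(3) = 5, g(4) = 13, g(5) = 29, g(6) = 61
  so the recurrence gives g(6) = 61.
From the proposed closed form g(n) = 2ⁿ - 3:
  g(6) = 61.
Both sides give 61 at n = 6, and the initial condition(s) match, so the closed form is consistent.

Yes, the closed form is correct.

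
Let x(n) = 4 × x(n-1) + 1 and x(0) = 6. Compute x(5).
Computing step by step:
x(0) = 6
x(1) = 4 × 6 + 1 = 25
x(2) = 4 × 25 + 1 = 101
x(3) = 4 × 101 + 1 = 405
x(4) = 4 × 405 + 1 = 1621
x(5) = 4 × 1621 + 1 = 6485

6485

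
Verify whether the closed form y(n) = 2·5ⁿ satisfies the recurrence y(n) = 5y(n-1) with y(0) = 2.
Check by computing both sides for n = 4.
From the recurrence with y(0) = 2:
  y(0) = 2, y(1) = 10, y(2) = 50, y(3) = 250, y(4) = 1250
  so the recurrence gives y(4) = 1250.
From the proposed closed form y(n) = 2·5ⁿ:
  y(4) = 1250.
Both sides give 1250 at n = 4, and the initial condition(s) match, so the closed form is consistent.

Yes, the closed form is correct.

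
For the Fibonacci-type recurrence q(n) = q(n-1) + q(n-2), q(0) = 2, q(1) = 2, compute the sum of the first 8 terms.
Computing the sequence terms: 2, 2, 4, 6, 10, 16, 26, 42
Adding these values together:

108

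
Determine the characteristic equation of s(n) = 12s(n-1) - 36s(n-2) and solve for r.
Substitute s(n) = rⁿ and divide through by rⁿ⁻²: r² - 12r + 36 = 0
Factor: (r - 6)² = 0, so r = 6 (double root).
General solution: s(n) = (A + Bn)·6ⁿ

Characteristic: r² - 12r + 36 = 0, Roots: r = 6 (double root)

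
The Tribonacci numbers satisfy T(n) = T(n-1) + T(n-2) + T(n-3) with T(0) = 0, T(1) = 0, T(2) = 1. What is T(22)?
Computing the sequence terms:
0, 0, 1, 1, 2, 4, 7, 13, 24, 44, 81, 149, 274, 504, 927, 1705, 3136, 5768, 10609, 19513, 35890, 66012, 121415

121415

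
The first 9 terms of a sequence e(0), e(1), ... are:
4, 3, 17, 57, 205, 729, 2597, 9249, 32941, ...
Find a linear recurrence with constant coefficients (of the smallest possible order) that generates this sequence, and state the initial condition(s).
Look for the lowest-order linear relation among consecutive terms.
Observation: e(n) - 3·e(n-1) - (2)·e(n-2) = 0 holds for the shown terms, and no order-1 relation e(n) = α·e(n-1) + β fits.
Check at n=3: 3·17 + (2)·3 = 57. ✓

e(n) = 3e(n-1) + 2e(n-2), e(0) = 4, e(1) = 3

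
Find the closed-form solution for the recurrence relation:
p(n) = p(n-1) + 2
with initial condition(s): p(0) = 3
Recurrence: p(n) = p(n-1) + 2, initial: p(0) = 3.
Each step adds 2, so p(n) = p(0) + 2n = 2n + 3.

p(n) = 2n + 3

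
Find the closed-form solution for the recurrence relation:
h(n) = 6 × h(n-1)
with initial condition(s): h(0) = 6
Recurrence: h(n) = 6 × h(n-1), initial: h(0) = 6.
Each term is 6 times the previous, so this is geometric with ratio 6. After n steps: h(n) = h(0)·6ⁿ = 6·6ⁿ.

h(n) = 6·6ⁿ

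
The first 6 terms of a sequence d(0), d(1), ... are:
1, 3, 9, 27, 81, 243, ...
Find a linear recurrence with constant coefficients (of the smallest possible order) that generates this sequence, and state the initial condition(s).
Look for the lowest-order linear relation among consecutive terms.
Observation: each term is 3× the previous.
Check at n=2: 3·3 = 9. ✓

d(n) = 3 × d(n-1), d(0) = 1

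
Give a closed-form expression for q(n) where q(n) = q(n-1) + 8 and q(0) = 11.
Recurrence: q(n) = q(n-1) + 8, initial: q(0) = 11.
Each step adds 8, so q(n) = q(0) + 8n = 8n + 11.

q(n) = 8n + 11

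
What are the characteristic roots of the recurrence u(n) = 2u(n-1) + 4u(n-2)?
Substitute u(n) = rⁿ and divide through by rⁿ⁻²: r² - 2r - 4 = 0
Discriminant: 2² + 4·4 = 20, not a perfect square, so by the quadratic formula r = (2 ± √20)/2.
General solution: u(n) = A·r₁ⁿ + B·r₂ⁿ where r₁,r₂ = (2 ± √20)/2

Characteristic: r² - 2r - 4 = 0, Roots: r = (2 ± √20)/2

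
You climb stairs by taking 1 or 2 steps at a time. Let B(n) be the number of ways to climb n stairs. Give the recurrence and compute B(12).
Condition on the size of the last step (1 to 2): before it there were n-1, …, n-2 stairs climbed, and these cases are disjoint, so B(n) = B(n-1) + B(n-2) (Fibonacci-type sequence).
Initial conditions by direct count (compositions of i into parts ≤ 2): B(1) = 1; B(2) = 2.
Iterating the recurrence: B(3) = 3, B(4) = 5, B(5) = 8, B(6) = 13, B(7) = 21, B(8) = 34, B(9) = 55, B(10) = 89, B(11) = 144, B(12) = 233.

B(n) = B(n-1) + B(n-2), B(1) = 1, B(2) = 2; B(12) = 233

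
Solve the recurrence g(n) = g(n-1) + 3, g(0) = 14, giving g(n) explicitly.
Recurrence: g(n) = g(n-1) + 3, initial: g(0) = 14.
Each step adds 3, so g(n) = g(0) + 3n = 3n + 14.

g(n) = 3n + 14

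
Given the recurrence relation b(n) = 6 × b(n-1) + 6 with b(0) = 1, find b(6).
Computing step by step:
b(0) = 1
b(1) = 6 × 1 + 6 = 12
b(2) = 6 × 12 + 6 = 78
b(3) = 6 × 78 + 6 = 474
b(4) = 6 × 474 + 6 = 2850
b(5) = 6 × 2850 + 6 = 17106
b(6) = 6 × 17106 + 6 = 102642

102642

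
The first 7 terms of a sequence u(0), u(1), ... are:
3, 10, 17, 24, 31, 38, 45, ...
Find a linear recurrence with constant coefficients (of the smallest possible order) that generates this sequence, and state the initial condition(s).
Look for the lowest-order linear relation among consecutive terms.
Observation: consecutive differences are constant (= 7).
Check at n=2: 1·10 + 7 = 17. ✓

u(n) = u(n-1) + 7, u(0) = 3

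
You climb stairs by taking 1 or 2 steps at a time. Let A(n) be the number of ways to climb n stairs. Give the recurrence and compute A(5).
Condition on the size of the last step (1 to 2): before it there were n-1, …, n-2 stairs climbed, and these cases are disjoint, so A(n) = A(n-1) + A(n-2) (Fibonacci-type sequence).
Initial conditions by direct count (compositions of i into parts ≤ 2): A(1) = 1; A(2) = 2.
Iterating the recurrence: A(3) = 3, A(4) = 5, A(5) = 8.

A(n) = A(n-1) + A(n-2), A(1) = 1, A(2) = 2; A(5) = 8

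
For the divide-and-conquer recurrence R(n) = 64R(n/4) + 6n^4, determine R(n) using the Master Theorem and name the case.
Master Theorem template: R(n) = a·R(n/b) + f(n).
Here: a=64, b=4, f(n)=6n^4
Compute log_b(a) = log_4(64) = 3.
f(n) = 6n^4 = Ω(n^(3+ε)) with ε = 1, and the regularity condition holds (a·f(n/b) = (a/b^4)·f(n) with a/b^4 = 4^-1 < 1). Case 3: R(n) = Θ(f(n)) = Θ(n^4).

Case 3: R(n) = Θ(n^4)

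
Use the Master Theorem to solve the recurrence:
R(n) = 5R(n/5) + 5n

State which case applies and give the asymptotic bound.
Master Theorem template: R(n) = a·R(n/b) + f(n).
Here: a=5, b=5, f(n)=5n
Compute log_b(a) = log_5(5) = 1.
f(n) = 5n = Θ(n). Case 2: R(n) = Θ(n log n).

Case 2: R(n) = Θ(n log n)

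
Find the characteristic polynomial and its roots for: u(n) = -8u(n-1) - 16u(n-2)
Substitute u(n) = rⁿ and divide through by rⁿ⁻²: r² + 8r + 16 = 0
Factor: (r + 4)² = 0, so r = -4 (double root).
General solution: u(n) = (A + Bn)·(-4)ⁿ

Characteristic: r² + 8r + 16 = 0, Roots: r = -4 (double root)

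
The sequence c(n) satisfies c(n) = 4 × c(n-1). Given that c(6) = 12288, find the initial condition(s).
In general c(n) = 4ⁿ · c(0). At n = 6: c(0) = c(6) / 4^6 = 12288 / 4096 = 3.

c(0) = 3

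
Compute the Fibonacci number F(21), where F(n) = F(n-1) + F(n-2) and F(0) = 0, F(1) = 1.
Computing the sequence terms:
0, 1, 1, 2, 3, 5, 8, 13, 21, 34, 55, 89, 144, 233, 377, 610, 987, 1597, 2584, 4181, 6765, 10946

10946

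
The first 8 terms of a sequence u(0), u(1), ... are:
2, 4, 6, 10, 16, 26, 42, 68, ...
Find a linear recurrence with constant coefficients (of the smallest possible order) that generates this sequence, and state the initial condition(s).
Look for the lowest-order linear relation among consecutive terms.
Observation: u(n) - 1·u(n-1) - (1)·u(n-2) = 0 holds for the shown terms, and no order-1 relation u(n) = α·u(n-1) + β fits.
Check at n=3: 1·6 + (1)·4 = 10. ✓

u(n) = u(n-1) + u(n-2), u(0) = 2, u(1) = 4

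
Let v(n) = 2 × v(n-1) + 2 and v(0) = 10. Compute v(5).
Computing step by step:
v(0) = 10
v(1) = 2 × 10 + 2 = 22
v(2) = 2 × 22 + 2 = 46
v(3) = 2 × 46 + 2 = 94
v(4) = 2 × 94 + 2 = 190
v(5) = 2 × 190 + 2 = 382

382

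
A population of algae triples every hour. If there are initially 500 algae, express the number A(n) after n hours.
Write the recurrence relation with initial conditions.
Each hour multiplies the count by 3, so the count after n hours depends only on the count after n-1 hours: A(n) = 3 × A(n-1). The starting count gives A(0) = 500.
Unrolling n times gives the closed form A(n) = 500 × 3ⁿ.

A(n) = 3 × A(n-1), A(0) = 500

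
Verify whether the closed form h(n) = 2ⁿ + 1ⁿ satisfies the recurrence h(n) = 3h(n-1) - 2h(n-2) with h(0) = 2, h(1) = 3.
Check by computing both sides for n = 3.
From the recurrence with h(0) = 2, h(1) = 3:
  h(0) = 2, h(1) = 3, h(2) = 5, h(3) = 9
  so the recurrence gives h(3) = 9.
From the proposed closed form h(n) = 2ⁿ + 1ⁿ:
  h(3) = 9.
Both sides give 9 at n = 3, and the initial condition(s) match, so the closed form is consistent.

Yes, the closed form is correct.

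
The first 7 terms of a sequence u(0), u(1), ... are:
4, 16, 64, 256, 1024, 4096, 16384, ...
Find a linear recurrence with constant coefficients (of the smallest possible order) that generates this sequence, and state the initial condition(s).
Look for the lowest-order linear relation among consecutive terms.
Observation: each term is 4× the previous.
Check at n=2: 4·16 = 64. ✓

u(n) = 4 × u(n-1), u(0) = 4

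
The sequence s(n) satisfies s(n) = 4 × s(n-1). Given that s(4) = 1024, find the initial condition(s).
In general s(n) = 4ⁿ · s(0). At n = 4: s(0) = s(4) / 4^4 = 1024 / 256 = 4.

s(0) = 4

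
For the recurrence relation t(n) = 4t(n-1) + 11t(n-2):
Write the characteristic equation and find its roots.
Substitute t(n) = rⁿ and divide through by rⁿ⁻²: r² - 4r - 11 = 0
Discriminant: 4² + 4·11 = 60, not a perfect square, so by the quadratic formula r = (4 ± √60)/2.
General solution: t(n) = A·r₁ⁿ + B·r₂ⁿ where r₁,r₂ = (4 ± √60)/2

Characteristic: r² - 4r - 11 = 0, Roots: r = (4 ± √60)/2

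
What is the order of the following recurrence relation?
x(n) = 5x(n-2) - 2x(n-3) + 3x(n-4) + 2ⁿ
The order is the largest lag k for which x(n-k) appears. Here the deepest term is x(n-4) (the 2ⁿ term is non-homogeneous and does not affect the order), so the order is 4.

Order 4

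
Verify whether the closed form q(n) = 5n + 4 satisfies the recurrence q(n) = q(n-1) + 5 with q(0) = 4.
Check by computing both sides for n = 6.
From the recurrence with q(0) = 4:
  q(0) = 4, q(1) = 9, q(2) = 14, q(3) = 19, q(4) = 24, q(5) = 29, q(6) = 34
  so the recurrence gives q(6) = 34.
From the proposed closed form q(n) = 5n + 4:
  q(6) = 34.
Both sides give 34 at n = 6, and the initial condition(s) match, so the closed form is consistent.

Yes, the closed form is correct.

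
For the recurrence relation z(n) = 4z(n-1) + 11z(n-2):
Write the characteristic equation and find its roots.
Substitute z(n) = rⁿ and divide through by rⁿ⁻²: r² - 4r - 11 = 0
Discriminant: 4² + 4·11 = 60, not a perfect square, so by the quadratic formula r = (4 ± √60)/2.
General solution: z(n) = A·r₁ⁿ + B·r₂ⁿ where r₁,r₂ = (4 ± √60)/2

Characteristic: r² - 4r - 11 = 0, Roots: r = (4 ± √60)/2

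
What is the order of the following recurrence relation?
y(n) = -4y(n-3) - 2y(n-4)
The order is the largest lag k for which y(n-k) appears. Here the deepest term is y(n-4), so the order is 4.

Order 4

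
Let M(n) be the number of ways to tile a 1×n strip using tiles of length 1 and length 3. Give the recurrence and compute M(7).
Condition on the last tile: it has length 1 (leaving a 1×(n-1) strip) or length 3 (leaving a 1×(n-3) strip), so M(n) = M(n-1) + M(n-3) (order-3 linear recurrence).
For 0 ≤ i < 3 only unit tiles fit, so M(i) = 1.
Iterating the recurrence: M(3) = 2, M(4) = 3, M(5) = 4, M(6) = 6, M(7) = 9.

M(n) = M(n-1) + M(n-3), with M(i) = 1 for 0 ≤ i < 3; M(7) = 9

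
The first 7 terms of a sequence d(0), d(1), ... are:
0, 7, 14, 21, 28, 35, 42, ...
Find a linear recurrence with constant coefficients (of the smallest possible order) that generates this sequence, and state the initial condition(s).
Look for the lowest-order linear relation among consecutive terms.
Observation: consecutive differences are constant (= 7).
Check at n=2: 1·7 + 7 = 14. ✓

d(n) = d(n-1) + 7, d(0) = 0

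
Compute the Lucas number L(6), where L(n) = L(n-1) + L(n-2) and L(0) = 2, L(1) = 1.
Computing the sequence terms:
2, 1, 3, 4, 7, 11, 18

18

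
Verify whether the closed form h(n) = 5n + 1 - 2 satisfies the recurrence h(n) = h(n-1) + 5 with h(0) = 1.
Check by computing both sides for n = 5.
From the recurrence with h(0) = 1:
  h(0) = 1, h(1) = 6, h(2) = 11, h(3) = 16, h(4) = 21, h(5) = 26
  so the recurrence gives h(5) = 26.
From the proposed closed form h(n) = 5n + 1 - 2:
  h(5) = 24.
The recurrence gives 26 but the closed form gives 24, so the closed form does not satisfy the recurrence.

No, the closed form is incorrect.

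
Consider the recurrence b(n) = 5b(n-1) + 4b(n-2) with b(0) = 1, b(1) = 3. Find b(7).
Computing the sequence terms:
1, 3, 19, 107, 611, 3483, 19859, 113227

113227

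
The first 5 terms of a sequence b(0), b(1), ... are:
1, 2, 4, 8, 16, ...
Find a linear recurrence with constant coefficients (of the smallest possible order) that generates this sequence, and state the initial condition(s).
Look for the lowest-order linear relation among consecutive terms.
Observation: each term is 2× the previous.
Check at n=2: 2·2 = 4. ✓

b(n) = 2 × b(n-1), b(0) = 1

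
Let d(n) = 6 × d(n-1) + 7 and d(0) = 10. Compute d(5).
Computing step by step:
d(0) = 10
d(1) = 6 × 10 + 7 = 67
d(2) = 6 × 67 + 7 = 409
d(3) = 6 × 409 + 7 = 2461
d(4) = 6 × 2461 + 7 = 14773
d(5) = 6 × 14773 + 7 = 88645

88645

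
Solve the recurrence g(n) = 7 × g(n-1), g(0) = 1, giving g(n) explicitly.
Recurrence: g(n) = 7 × g(n-1), initial: g(0) = 1.
Each term is 7 times the previous, so this is geometric with ratio 7. After n steps: g(n) = g(0)·7ⁿ = 7ⁿ.

g(n) = 7ⁿ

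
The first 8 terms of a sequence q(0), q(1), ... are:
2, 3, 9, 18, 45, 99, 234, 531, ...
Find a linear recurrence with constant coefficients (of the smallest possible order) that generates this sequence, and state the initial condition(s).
Look for the lowest-order linear relation among consecutive terms.
Observation: q(n) - 1·q(n-1) - (3)·q(n-2) = 0 holds for the shown terms, and no order-1 relation q(n) = α·q(n-1) + β fits.
Check at n=3: 1·9 + (3)·3 = 18. ✓

q(n) = q(n-1) + 3q(n-2), q(0) = 2, q(1) = 3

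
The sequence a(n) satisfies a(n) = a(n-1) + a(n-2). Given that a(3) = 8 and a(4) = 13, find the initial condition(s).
Work backwards using a(k) = a(k+2) - a(k+1):
a(2) = a(4) - a(3) = 13 - 8 = 5
a(1) = a(3) - a(2) = 8 - 5 = 3
a(0) = a(2) - a(1) = 5 - 3 = 2

a(0) = 2, a(1) = 3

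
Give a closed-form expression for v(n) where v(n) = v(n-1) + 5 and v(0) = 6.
Recurrence: v(n) = v(n-1) + 5, initial: v(0) = 6.
Each step adds 5, so v(n) = v(0) + 5n = 5n + 6.

v(n) = 5n + 6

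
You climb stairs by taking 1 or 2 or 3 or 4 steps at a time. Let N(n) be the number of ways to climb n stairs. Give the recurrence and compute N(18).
Condition on the size of the last step (1 to 4): before it there were n-1, …, n-4 stairs climbed, and these cases are disjoint, so N(n) = N(n-1) + N(n-2) + N(n-3) + N(n-4) (order-4 linear recurrence).
Initial conditions by direct count (compositions of i into parts ≤ 4): N(1) = 1; N(2) = 2; N(3) = 4; N(4) = 8.
Iterating the recurrence: N(5) = 15, N(6) = 29, N(7) = 56, N(8) = 108, N(9) = 208, N(10) = 401, N(11) = 773, N(12) = 1490, N(13) = 2872, N(14) = 5536, N(15) = 10671, N(16) = 20569, N(17) = 39648, N(18) = 76424.

N(n) = N(n-1) + N(n-2) + N(n-3) + N(n-4), N(1) = 1, N(2) = 2, N(3) = 4, N(4) = 8; N(18) = 76424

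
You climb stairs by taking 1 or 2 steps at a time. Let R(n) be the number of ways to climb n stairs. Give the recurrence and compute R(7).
Condition on the size of the last step (1 to 2): before it there were n-1, …, n-2 stairs climbed, and these cases are disjoint, so R(n) = R(n-1) + R(n-2) (Fibonacci-type sequence).
Initial conditions by direct count (compositions of i into parts ≤ 2): R(1) = 1; R(2) = 2.
Iterating the recurrence: R(3) = 3, R(4) = 5, R(5) = 8, R(6) = 13, R(7) = 21.

R(n) = R(n-1) + R(n-2), R(1) = 1, R(2) = 2; R(7) = 21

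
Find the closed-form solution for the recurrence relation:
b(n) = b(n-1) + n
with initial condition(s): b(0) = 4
Recurrence: b(n) = b(n-1) + n, initial: b(0) = 4.
Telescoping: b(n) = b(0) + Σᵢ₌₁ⁿ i = 4 + n(n+1)/2.

b(n) = n(n+1)/2 + 4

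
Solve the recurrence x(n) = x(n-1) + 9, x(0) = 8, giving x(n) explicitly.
Recurrence: x(n) = x(n-1) + 9, initial: x(0) = 8.
Each step adds 9, so x(n) = x(0) + 9n = 9n + 8.

x(n) = 9n + 8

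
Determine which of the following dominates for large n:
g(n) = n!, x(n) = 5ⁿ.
Comparing growth rates:
Growth-rate hierarchy: log n ≺ any polynomial ≺ any exponential cⁿ (c>1) ≺ n! ≺ nⁿ.
factorial dominates exponential base 5 asymptotically.

g(n) grows faster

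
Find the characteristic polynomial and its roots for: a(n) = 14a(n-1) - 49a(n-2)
Substitute a(n) = rⁿ and divide through by rⁿ⁻²: r² - 14r + 49 = 0
Factor: (r - 7)² = 0, so r = 7 (double root).
General solution: a(n) = (A + Bn)·7ⁿ

Characteristic: r² - 14r + 49 = 0, Roots: r = 7 (double root)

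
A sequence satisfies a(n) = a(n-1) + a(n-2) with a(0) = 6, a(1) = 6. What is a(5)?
Computing the sequence terms:
6, 6, 12, 18, 30, 48

48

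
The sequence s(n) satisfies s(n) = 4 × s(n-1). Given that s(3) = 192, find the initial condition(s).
In general s(n) = 4ⁿ · s(0). At n = 3: s(0) = s(3) / 4^3 = 192 / 64 = 3.

s(0) = 3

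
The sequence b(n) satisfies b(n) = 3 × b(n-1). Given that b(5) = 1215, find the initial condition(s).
In general b(n) = 3ⁿ · b(0). At n = 5: b(0) = b(5) / 3^5 = 1215 / 243 = 5.

b(0) = 5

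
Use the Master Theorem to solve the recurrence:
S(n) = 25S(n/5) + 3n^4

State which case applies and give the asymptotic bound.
Master Theorem template: S(n) = a·S(n/b) + f(n).
Here: a=25, b=5, f(n)=3n^4
Compute log_b(a) = log_5(25) = 2.
f(n) = 3n^4 = Ω(n^(2+ε)) with ε = 2, and the regularity condition holds (a·f(n/b) = (a/b^4)·f(n) with a/b^4 = 5^-2 < 1). Case 3: S(n) = Θ(f(n)) = Θ(n^4).

Case 3: S(n) = Θ(n^4)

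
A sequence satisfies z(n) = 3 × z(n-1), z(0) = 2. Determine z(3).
Computing step by step:
z(0) = 2
z(1) = 3 × 2 = 6
z(2) = 3 × 6 = 18
z(3) = 3 × 18 = 54

54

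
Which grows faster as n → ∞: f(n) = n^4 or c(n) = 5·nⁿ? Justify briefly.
Comparing growth rates:
Growth-rate hierarchy: log n ≺ any polynomial ≺ any exponential cⁿ (c>1) ≺ n! ≺ nⁿ.
super-exponential nⁿ dominates polynomial degree 4 asymptotically.

c(n) grows faster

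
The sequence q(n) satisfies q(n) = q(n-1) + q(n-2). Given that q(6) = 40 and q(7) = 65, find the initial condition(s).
Work backwards using q(k) = q(k+2) - q(k+1):
q(5) = q(7) - q(6) = 65 - 40 = 25
q(4) = q(6) - q(5) = 40 - 25 = 15
q(3) = q(5) - q(4) = 25 - 15 = 10
q(2) = q(4) - q(3) = 15 - 10 = 5
q(1) = q(3) - q(2) = 10 - 5 = 5
q(0) = q(2) - q(1) = 5 - 5 = 0

q(0) = 0, q(1) = 5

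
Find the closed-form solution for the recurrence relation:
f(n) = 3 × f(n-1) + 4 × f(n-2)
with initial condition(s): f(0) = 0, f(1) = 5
Recurrence: f(n) = 3 × f(n-1) + 4 × f(n-2), initial: f(0) = 0, f(1) = 5.
Characteristic equation: r² - 3r - 4 = 0, which factors as (r - 4)(r + 1) = 0, so r = 4, -1. General solution f(n) = A·4ⁿ + B·(-1)ⁿ. From f(0) = 0: A + B = 0. From f(1) = 5: 4A - 1B = 5. Solving gives A = 1, B = -1.

f(n) = 4ⁿ - (-1)ⁿ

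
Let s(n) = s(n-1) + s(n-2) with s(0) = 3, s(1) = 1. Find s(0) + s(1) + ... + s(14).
Computing the sequence terms: 3, 1, 4, 5, 9, 14, 23, 37, 60, 97, 157, 254, 411, 665, 1076
Adding these values together:

2816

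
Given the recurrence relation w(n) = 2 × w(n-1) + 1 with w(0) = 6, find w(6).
Computing step by step:
w(0) = 6
w(1) = 2 × 6 + 1 = 13
w(2) = 2 × 13 + 1 = 27
w(3) = 2 × 27 + 1 = 55
w(4) = 2 × 55 + 1 = 111
w(5) = 2 × 111 + 1 = 223
w(6) = 2 × 223 + 1 = 447

447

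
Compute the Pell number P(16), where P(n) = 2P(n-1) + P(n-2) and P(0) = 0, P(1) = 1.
Computing the sequence terms:
0, 1, 2, 5, 12, 29, 70, 169, 408, 985, 2378, 5741, 13860, 33461, 80782, 195025, 470832

470832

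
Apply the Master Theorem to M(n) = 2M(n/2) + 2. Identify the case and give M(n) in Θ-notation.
Master Theorem template: M(n) = a·M(n/b) + f(n).
Here: a=2, b=2, f(n)=2
Compute log_b(a) = log_2(2) = 1.
f(n) = 2 = O(n^(1-ε)) with ε = 1. Case 1: M(n) = Θ(n^log_b(a)) = Θ(n).

Case 1: M(n) = Θ(n)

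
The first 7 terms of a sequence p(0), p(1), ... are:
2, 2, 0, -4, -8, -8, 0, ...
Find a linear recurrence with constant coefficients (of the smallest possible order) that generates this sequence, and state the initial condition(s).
Look for the lowest-order linear relation among consecutive terms.
Observation: p(n) - 2·p(n-1) - (-2)·p(n-2) = 0 holds for the shown terms, and no order-1 relation p(n) = α·p(n-1) + β fits.
Check at n=3: 2·0 + (-2)·2 = -4. ✓

p(n) = 2p(n-1) - 2p(n-2), p(0) = 2, p(1) = 2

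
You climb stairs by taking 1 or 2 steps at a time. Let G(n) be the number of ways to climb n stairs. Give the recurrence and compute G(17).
Condition on the size of the last step (1 to 2): before it there were n-1, …, n-2 stairs climbed, and these cases are disjoint, so G(n) = G(n-1) + G(n-2) (Fibonacci-type sequence).
Initial conditions by direct count (compositions of i into parts ≤ 2): G(1) = 1; G(2) = 2.
Iterating the recurrence: G(3) = 3, G(4) = 5, G(5) = 8, G(6) = 13, G(7) = 21, G(8) = 34, G(9) = 55, G(10) = 89, G(11) = 144, G(12) = 233, G(13) = 377, G(14) = 610, G(15) = 987, G(16) = 1597, G(17) = 2584.

G(n) = G(n-1) + G(n-2), G(1) = 1, G(2) = 2; G(17) = 2584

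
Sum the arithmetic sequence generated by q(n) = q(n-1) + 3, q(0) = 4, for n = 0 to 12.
Computing the sequence terms: 4, 7, 10, 13, 16, 19, 22, 25, 28, 31, 34, 37, 40
Adding these values together:

286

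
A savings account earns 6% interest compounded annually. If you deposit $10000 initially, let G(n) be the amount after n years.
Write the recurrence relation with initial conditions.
Each year the balance grows by 6%, i.e. is multiplied by 1 + 6/100 = 1.06, so G(n) = 1.06 × G(n-1). The initial deposit gives G(0) = 10000.
Unrolling gives the closed form G(n) = 10000 × (1.06)ⁿ.

G(n) = 1.06 × G(n-1), G(0) = 10000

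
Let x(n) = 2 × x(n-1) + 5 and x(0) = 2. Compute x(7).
Computing step by step:
x(0) = 2
x(1) = 2 × 2 + 5 = 9
x(2) = 2 × 9 + 5 = 23
x(3) = 2 × 23 + 5 = 51
x(4) = 2 × 51 + 5 = 107
x(5) = 2 × 107 + 5 = 219
x(6) = 2 × 219 + 5 = 443
x(7) = 2 × 443 + 5 = 891

891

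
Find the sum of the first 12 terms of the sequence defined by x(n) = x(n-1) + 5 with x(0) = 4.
Computing the sequence terms: 4, 9, 14, 19, 24, 29, 34, 39, 44, 49, 54, 59
Adding these values together:

378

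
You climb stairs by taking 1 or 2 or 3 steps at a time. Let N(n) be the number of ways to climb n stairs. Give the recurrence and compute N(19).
Condition on the size of the last step (1 to 3): before it there were n-1, …, n-3 stairs climbed, and these cases are disjoint, so N(n) = N(n-1) + N(n-2) + N(n-3) (order-3 linear recurrence).
Initial conditions by direct count (compositions of i into parts ≤ 3): N(1) = 1; N(2) = 2; N(3) = 4.
Iterating the recurrence: N(4) = 7, N(5) = 13, N(6) = 24, N(7) = 44, N(8) = 81, N(9) = 149, N(10) = 274, N(11) = 504, N(12) = 927, N(13) = 1705, N(14) = 3136, N(15) = 5768, N(16) = 10609, N(17) = 19513, N(18) = 35890, N(19) = 66012.

N(n) = N(n-1) + N(n-2) + N(n-3), N(1) = 1, N(2) = 2, N(3) = 4; N(19) = 66012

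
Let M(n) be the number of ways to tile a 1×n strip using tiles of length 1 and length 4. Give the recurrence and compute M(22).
Condition on the last tile: it has length 1 (leaving a 1×(n-1) strip) or length 4 (leaving a 1×(n-4) strip), so M(n) = M(n-1) + M(n-4) (order-4 linear recurrence).
For 0 ≤ i < 4 only unit tiles fit, so M(i) = 1.
Iterating the recurrence: M(4) = 2, M(5) = 3, M(6) = 4, M(7) = 5, M(8) = 7, M(9) = 10, M(10) = 14, M(11) = 19, M(12) = 26, M(13) = 36, M(14) = 50, M(15) = 69, M(16) = 95, M(17) = 131, M(18) = 181, M(19) = 250, M(20) = 345, M(21) = 476, M(22) = 657.

M(n) = M(n-1) + M(n-4), with M(i) = 1 for 0 ≤ i < 4; M(22) = 657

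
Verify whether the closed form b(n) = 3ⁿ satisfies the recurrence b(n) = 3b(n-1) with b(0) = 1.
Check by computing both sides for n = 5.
From the recurrence with b(0) = 1:
  b(0) = 1, b(1) = 3, b(2) = 9, b(3) = 27, b(4) = 81, b(5) = 243
  so the recurrence gives b(5) = 243.
From the proposed closed form b(n) = 3ⁿ:
  b(5) = 243.
Both sides give 243 at n = 5, and the initial condition(s) match, so the closed form is consistent.

Yes, the closed form is correct.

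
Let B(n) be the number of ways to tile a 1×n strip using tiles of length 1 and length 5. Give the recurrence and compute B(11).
Condition on the last tile: it has length 1 (leaving a 1×(n-1) strip) or length 5 (leaving a 1×(n-5) strip), so B(n) = B(n-1) + B(n-5) (order-5 linear recurrence).
For 0 ≤ i < 5 only unit tiles fit, so B(i) = 1.
Iterating the recurrence: B(5) = 2, B(6) = 3, B(7) = 4, B(8) = 5, B(9) = 6, B(10) = 8, B(11) = 11.

B(n) = B(n-1) + B(n-5), with B(i) = 1 for 0 ≤ i < 5; B(11) = 11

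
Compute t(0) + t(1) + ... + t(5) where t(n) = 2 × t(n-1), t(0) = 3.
Computing the sequence terms: 3, 6, 12, 24, 48, 96
Adding these values together:

189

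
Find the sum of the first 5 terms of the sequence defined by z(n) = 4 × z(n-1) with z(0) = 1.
Computing the sequence terms: 1, 4, 16, 64, 256
Adding these values together:

341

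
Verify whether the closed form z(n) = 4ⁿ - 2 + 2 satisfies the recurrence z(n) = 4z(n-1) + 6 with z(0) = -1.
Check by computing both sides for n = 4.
From the recurrence with z(0) = -1:
  z(0) = -1, z(1) = 2, z(2) = 14, z(3) = 62, z(4) = 254
  so the recurrence gives z(4) = 254.
From the proposed closed form z(n) = 4ⁿ - 2 + 2:
  z(4) = 256.
The recurrence gives 254 but the closed form gives 256, so the closed form does not satisfy the recurrence.

No, the closed form is incorrect.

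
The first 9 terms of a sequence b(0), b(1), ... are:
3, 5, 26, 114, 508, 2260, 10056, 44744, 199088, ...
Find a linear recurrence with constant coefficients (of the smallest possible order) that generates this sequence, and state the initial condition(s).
Look for the lowest-order linear relation among consecutive terms.
Observation: b(n) - 4·b(n-1) - (2)·b(n-2) = 0 holds for the shown terms, and no order-1 relation b(n) = α·b(n-1) + β fits.
Check at n=3: 4·26 + (2)·5 = 114. ✓

b(n) = 4b(n-1) + 2b(n-2), b(0) = 3, b(1) = 5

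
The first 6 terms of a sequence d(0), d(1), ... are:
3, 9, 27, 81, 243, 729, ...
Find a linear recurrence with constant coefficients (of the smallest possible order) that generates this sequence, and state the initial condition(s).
Look for the lowest-order linear relation among consecutive terms.
Observation: each term is 3× the previous.
Check at n=2: 3·9 = 27. ✓

d(n) = 3 × d(n-1), d(0) = 3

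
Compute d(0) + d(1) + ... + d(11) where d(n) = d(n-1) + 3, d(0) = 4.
Computing the sequence terms: 4, 7, 10, 13, 16, 19, 22, 25, 28, 31, 34, 37
Adding these values together:

246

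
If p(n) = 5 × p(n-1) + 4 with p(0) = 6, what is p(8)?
Computing step by step:
p(0) = 6
p(1) = 5 × 6 + 4 = 34
p(2) = 5 × 34 + 4 = 174
p(3) = 5 × 174 + 4 = 874
p(4) = 5 × 874 + 4 = 4374
p(5) = 5 × 4374 + 4 = 21874
p(6) = 5 × 21874 + 4 = 109374
p(7) = 5 × 109374 + 4 = 546874
p(8) = 5 × 546874 + 4 = 2734374

2734374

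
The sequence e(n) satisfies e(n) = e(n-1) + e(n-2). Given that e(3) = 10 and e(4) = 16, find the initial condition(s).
Work backwards using e(k) = e(k+2) - e(k+1):
e(2) = e(4) - e(3) = 16 - 10 = 6
e(1) = e(3) - e(2) = 10 - 6 = 4
e(0) = e(2) - e(1) = 6 - 4 = 2

e(0) = 2, e(1) = 4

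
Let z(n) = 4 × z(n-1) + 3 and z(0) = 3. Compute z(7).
Computing step by step:
z(0) = 3
z(1) = 4 × 3 + 3 = 15
z(2) = 4 × 15 + 3 = 63
z(3) = 4 × 63 + 3 = 255
z(4) = 4 × 255 + 3 = 1023
z(5) = 4 × 1023 + 3 = 4095
z(6) = 4 × 4095 + 3 = 16383
z(7) = 4 × 16383 + 3 = 65535

65535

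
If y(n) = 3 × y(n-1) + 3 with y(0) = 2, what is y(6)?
Computing step by step:
y(0) = 2
y(1) = 3 × 2 + 3 = 9
y(2) = 3 × 9 + 3 = 30
y(3) = 3 × 30 + 3 = 93
y(4) = 3 × 93 + 3 = 282
y(5) = 3 × 282 + 3 = 849
y(6) = 3 × 849 + 3 = 2550

2550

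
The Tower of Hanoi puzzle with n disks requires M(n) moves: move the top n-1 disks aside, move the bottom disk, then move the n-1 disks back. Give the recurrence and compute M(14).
Moving n disks = move the top n-1 disks aside (M(n-1) moves) + move the largest disk (1 move) + move the n-1 disks back on top (M(n-1) moves), so M(n) = 2M(n-1) + 1, with M(1) = 1 (a single disk takes one move).
First terms: 1, 3, 7, 15, 31, 63, … — each is one less than a power of 2. Indeed M(n) + 1 = 2(M(n-1) + 1) with M(1) + 1 = 2, so M(n) + 1 = 2ⁿ and M(n) = 2ⁿ - 1.
Hence M(14) = 2^14 - 1 = 16384 - 1 = 16383.

M(n) = 2M(n-1) + 1, M(1) = 1; M(14) = 16383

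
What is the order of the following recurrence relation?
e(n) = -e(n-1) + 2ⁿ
The order is the largest lag k for which e(n-k) appears. Here the deepest term is e(n-1) (the 2ⁿ term is non-homogeneous and does not affect the order), so the order is 1.

Order 1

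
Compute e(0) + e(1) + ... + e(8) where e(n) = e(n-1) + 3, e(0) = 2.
Computing the sequence terms: 2, 5, 8, 11, 14, 17, 20, 23, 26
Adding these values together:

126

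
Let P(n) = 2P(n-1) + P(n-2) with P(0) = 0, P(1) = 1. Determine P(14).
Computing the sequence terms:
0, 1, 2, 5, 12, 29, 70, 169, 408, 985, 2378, 5741, 13860, 33461, 80782

80782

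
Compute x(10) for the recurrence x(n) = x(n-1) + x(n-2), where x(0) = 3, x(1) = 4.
Computing the sequence terms:
3, 4, 7, 11, 18, 29, 47, 76, 123, 199, 322

322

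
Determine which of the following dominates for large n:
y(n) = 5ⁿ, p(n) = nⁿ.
Comparing growth rates:
Growth-rate hierarchy: log n ≺ any polynomial ≺ any exponential cⁿ (c>1) ≺ n! ≺ nⁿ.
super-exponential nⁿ dominates exponential base 5 asymptotically.

p(n) grows faster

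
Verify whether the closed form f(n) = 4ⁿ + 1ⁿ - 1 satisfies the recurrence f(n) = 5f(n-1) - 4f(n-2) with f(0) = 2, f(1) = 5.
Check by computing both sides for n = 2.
From the recurrence with f(0) = 2, f(1) = 5:
  f(0) = 2, f(1) = 5, f(2) = 17
  so the recurrence gives f(2) = 17.
From the proposed closed form f(n) = 4ⁿ + 1ⁿ - 1:
  f(2) = 16.
The recurrence gives 17 but the closed form gives 16, so the closed form does not satisfy the recurrence.

No, the closed form is incorrect.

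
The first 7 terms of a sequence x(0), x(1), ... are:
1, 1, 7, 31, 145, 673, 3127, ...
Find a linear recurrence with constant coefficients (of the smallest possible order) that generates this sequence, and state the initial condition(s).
Look for the lowest-order linear relation among consecutive terms.
Observation: x(n) - 4·x(n-1) - (3)·x(n-2) = 0 holds for the shown terms, and no order-1 relation x(n) = α·x(n-1) + β fits.
Check at n=3: 4·7 + (3)·1 = 31. ✓

x(n) = 4x(n-1) + 3x(n-2), x(0) = 1, x(1) = 1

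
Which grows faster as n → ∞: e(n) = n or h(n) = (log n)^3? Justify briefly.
Comparing growth rates:
Growth-rate hierarchy: log n ≺ any polynomial ≺ any exponential cⁿ (c>1) ≺ n! ≺ nⁿ.
polynomial degree 1 dominates polylogarithmic (log n)^3 asymptotically.

e(n) grows faster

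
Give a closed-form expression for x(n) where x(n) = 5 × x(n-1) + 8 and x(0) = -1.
Recurrence: x(n) = 5 × x(n-1) + 8, initial: x(0) = -1.
Try x(n) = A·5ⁿ + C. Substituting: A·5ⁿ + C = 5(A·5ⁿ⁻¹ + C) + 8 = A·5ⁿ + 5C + 8, so C = 5C + 8, giving C = -2. Then x(0) = A - 2 = -1 gives A = 1.

x(n) = 5ⁿ - 2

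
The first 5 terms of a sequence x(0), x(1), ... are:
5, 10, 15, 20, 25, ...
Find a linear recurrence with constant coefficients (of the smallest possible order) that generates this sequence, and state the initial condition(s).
Look for the lowest-order linear relation among consecutive terms.
Observation: consecutive differences are constant (= 5).
Check at n=2: 1·10 + 5 = 15. ✓

x(n) = x(n-1) + 5, x(0) = 5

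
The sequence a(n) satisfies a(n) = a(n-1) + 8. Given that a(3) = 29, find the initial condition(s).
a(3) = a(0) + 3·8, so a(0) = 29 - 24 = 5.

a(0) = 5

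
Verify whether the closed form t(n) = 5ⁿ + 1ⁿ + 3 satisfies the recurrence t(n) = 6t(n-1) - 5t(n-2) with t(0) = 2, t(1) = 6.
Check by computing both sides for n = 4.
From the recurrence with t(0) = 2, t(1) = 6:
  t(0) = 2, t(1) = 6, t(2) = 26, t(3) = 126, t(4) = 626
  so the recurrence gives t(4) = 626.
From the proposed closed form t(n) = 5ⁿ + 1ⁿ + 3:
  t(4) = 629.
The recurrence gives 626 but the closed form gives 629, so the closed form does not satisfy the recurrence.

No, the closed form is incorrect.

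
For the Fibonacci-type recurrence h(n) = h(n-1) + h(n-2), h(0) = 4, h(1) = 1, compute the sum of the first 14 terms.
Computing the sequence terms: 4, 1, 5, 6, 11, 17, 28, 45, 73, 118, 191, 309, 500, 809
Adding these values together:

2117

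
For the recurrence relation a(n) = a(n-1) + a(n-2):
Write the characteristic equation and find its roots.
Substitute a(n) = rⁿ and divide through by rⁿ⁻²: r² - r - 1 = 0
Discriminant: 1² + 4·1 = 5, not a perfect square, so by the quadratic formula r = (1 ± √5)/2.
General solution: a(n) = A·r₁ⁿ + B·r₂ⁿ where r₁,r₂ = (1 ± √5)/2

Characteristic: r² - r - 1 = 0, Roots: r = (1 ± √5)/2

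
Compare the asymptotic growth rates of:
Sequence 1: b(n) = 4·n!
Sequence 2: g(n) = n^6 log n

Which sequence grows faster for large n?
Comparing growth rates:
Growth-rate hierarchy: log n ≺ any polynomial ≺ any exponential cⁿ (c>1) ≺ n! ≺ nⁿ.
factorial dominates polynomial degree 6 (with log factor) asymptotically.

b(n) grows faster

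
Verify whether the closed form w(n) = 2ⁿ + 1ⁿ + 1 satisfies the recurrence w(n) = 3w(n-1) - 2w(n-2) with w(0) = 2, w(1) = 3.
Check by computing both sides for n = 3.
From the recurrence with w(0) = 2, w(1) = 3:
  w(0) = 2, w(1) = 3, w(2) = 5, w(3) = 9
  so the recurrence gives w(3) = 9.
From the proposed closed form w(n) = 2ⁿ + 1ⁿ + 1:
  w(3) = 10.
The recurrence gives 9 but the closed form gives 10, so the closed form does not satisfy the recurrence.

No, the closed form is incorrect.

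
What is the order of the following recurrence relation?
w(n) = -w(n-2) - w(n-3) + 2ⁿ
The order is the largest lag k for which w(n-k) appears. Here the deepest term is w(n-3) (the 2ⁿ term is non-homogeneous and does not affect the order), so the order is 3.

Order 3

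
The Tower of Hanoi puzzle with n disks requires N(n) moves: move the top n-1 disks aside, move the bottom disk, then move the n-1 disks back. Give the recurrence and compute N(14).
Moving n disks = move the top n-1 disks aside (N(n-1) moves) + move the largest disk (1 move) + move the n-1 disks back on top (N(n-1) moves), so N(n) = 2N(n-1) + 1, with N(1) = 1 (a single disk takes one move).
First terms: 1, 3, 7, 15, 31, 63, … — each is one less than a power of 2. Indeed N(n) + 1 = 2(N(n-1) + 1) with N(1) + 1 = 2, so N(n) + 1 = 2ⁿ and N(n) = 2ⁿ - 1.
Hence N(14) = 2^14 - 1 = 16384 - 1 = 16383.

N(n) = 2N(n-1) + 1, N(1) = 1; N(14) = 16383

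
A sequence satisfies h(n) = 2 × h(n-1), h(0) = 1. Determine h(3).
Computing step by step:
h(0) = 1
h(1) = 2 × 1 = 2
h(2) = 2 × 2 = 4
h(3) = 2 × 4 = 8

8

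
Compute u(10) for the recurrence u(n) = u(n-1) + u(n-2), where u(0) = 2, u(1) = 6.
Computing the sequence terms:
2, 6, 8, 14, 22, 36, 58, 94, 152, 246, 398

398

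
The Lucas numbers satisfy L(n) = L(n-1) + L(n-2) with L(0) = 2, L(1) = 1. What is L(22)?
Computing the sequence terms:
2, 1, 3, 4, 7, 11, 18, 29, 47, 76, 123, 199, 322, 521, 843, 1364, 2207, 3571, 5778, 9349, 15127, 24476, 39603

39603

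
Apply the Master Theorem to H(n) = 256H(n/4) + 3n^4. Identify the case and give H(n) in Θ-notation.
Master Theorem template: H(n) = a·H(n/b) + f(n).
Here: a=256, b=4, f(n)=3n^4
Compute log_b(a) = log_4(256) = 4.
f(n) = 3n^4 = Θ(n^4). Case 2: H(n) = Θ(n^4 log n).

Case 2: H(n) = Θ(n^4 log n)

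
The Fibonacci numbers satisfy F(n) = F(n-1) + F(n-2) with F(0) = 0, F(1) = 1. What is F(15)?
Computing the sequence terms:
0, 1, 1, 2, 3, 5, 8, 13, 21, 34, 55, 89, 144, 233, 377, 610

610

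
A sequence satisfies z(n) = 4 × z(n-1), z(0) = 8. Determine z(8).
Computing step by step:
z(0) = 8
z(1) = 4 × 8 = 32
z(2) = 4 × 32 = 128
z(3) = 4 × 128 = 512
z(4) = 4 × 512 = 2048
z(5) = 4 × 2048 = 8192
z(6) = 4 × 8192 = 32768
z(7) = 4 × 32768 = 131072
z(8) = 4 × 131072 = 524288

524288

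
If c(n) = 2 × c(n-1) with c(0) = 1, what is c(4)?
Computing step by step:
c(0) = 1
c(1) = 2 × 1 = 2
c(2) = 2 × 2 = 4
c(3) = 2 × 4 = 8
c(4) = 2 × 8 = 16

16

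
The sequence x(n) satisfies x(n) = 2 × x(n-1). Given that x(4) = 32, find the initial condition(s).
In general x(n) = 2ⁿ · x(0). At n = 4: x(0) = x(4) / 2^4 = 32 / 16 = 2.

x(0) = 2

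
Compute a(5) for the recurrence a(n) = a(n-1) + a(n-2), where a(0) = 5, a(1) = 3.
Computing the sequence terms:
5, 3, 8, 11, 19, 30

30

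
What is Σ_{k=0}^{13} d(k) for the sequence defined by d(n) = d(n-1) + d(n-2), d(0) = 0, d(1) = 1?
Computing the sequence terms: 0, 1, 1, 2, 3, 5, 8, 13, 21, 34, 55, 89, 144, 233
Adding these values together:

609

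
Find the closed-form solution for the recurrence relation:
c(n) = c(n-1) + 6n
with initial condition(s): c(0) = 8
Recurrence: c(n) = c(n-1) + 6n, initial: c(0) = 8.
Telescoping: c(n) = c(0) + 6·Σᵢ₌₁ⁿ i = 8 + 6·n(n+1)/2.

c(n) = 6·n(n+1)/2 + 8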